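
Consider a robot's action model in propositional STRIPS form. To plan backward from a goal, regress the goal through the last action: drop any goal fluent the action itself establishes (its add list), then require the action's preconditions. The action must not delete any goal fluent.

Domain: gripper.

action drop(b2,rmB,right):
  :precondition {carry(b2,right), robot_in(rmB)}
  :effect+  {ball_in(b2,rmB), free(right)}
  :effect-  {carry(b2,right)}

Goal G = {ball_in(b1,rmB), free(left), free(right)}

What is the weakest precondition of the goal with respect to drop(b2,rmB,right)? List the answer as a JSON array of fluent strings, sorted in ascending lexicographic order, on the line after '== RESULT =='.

Regress:
  G ∩ del = {}  (empty — regression defined)
  G \ add = {ball_in(b1,rmB), free(left), free(right)} \ {ball_in(b2,rmB), free(right)} = {ball_in(b1,rmB), free(left)}
  ∪ pre   = {ball_in(b1,rmB), free(left)} ∪ {carry(b2,right), robot_in(rmB)}
          = {ball_in(b1,rmB), carry(b2,right), free(left), robot_in(rmB)}

== RESULT ==
["ball_in(b1,rmB)", "carry(b2,right)", "free(left)", "robot_in(rmB)"]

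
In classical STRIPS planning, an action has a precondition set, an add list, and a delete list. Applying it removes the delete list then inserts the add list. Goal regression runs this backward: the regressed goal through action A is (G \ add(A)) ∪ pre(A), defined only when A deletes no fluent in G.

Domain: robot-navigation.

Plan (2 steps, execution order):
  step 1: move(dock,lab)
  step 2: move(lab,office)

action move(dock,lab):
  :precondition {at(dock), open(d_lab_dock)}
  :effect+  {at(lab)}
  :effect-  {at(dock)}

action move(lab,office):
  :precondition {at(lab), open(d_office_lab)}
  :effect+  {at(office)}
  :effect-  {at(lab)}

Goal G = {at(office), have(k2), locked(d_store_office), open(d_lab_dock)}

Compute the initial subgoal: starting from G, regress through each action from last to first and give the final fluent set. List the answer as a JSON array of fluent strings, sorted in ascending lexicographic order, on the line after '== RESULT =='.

Regress step by step:
  through step 2 (move(lab,office)): drop {at(office)}, keep {have(k2), locked(d_store_office), open(d_lab_dock)}, require {at(lab), open(d_office_lab)}
    → {at(lab), have(k2), locked(d_store_office), open(d_lab_dock), open(d_office_lab)}
  through step 1 (move(dock,lab)): drop {at(lab)}, keep {have(k2), locked(d_store_office), open(d_lab_dock), open(d_office_lab)}, require {at(dock), open(d_lab_dock)}
    → {at(dock), have(k2), locked(d_store_office), open(d_lab_dock), open(d_office_lab)}

== RESULT ==
["at(dock)", "have(k2)", "locked(d_store_office)", "open(d_lab_dock)", "open(d_office_lab)"]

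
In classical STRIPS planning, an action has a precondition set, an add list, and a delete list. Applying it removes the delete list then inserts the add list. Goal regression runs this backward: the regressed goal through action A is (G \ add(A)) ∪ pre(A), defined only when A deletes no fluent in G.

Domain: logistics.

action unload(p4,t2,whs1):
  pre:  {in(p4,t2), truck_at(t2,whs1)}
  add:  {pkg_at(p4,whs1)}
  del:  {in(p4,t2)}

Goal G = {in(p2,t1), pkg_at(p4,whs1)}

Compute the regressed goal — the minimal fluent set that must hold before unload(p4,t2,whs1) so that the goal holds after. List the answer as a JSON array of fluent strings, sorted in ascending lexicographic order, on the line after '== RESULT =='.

Compute (G \ add) ∪ pre:
  G ∩ del = {}  (empty — regression defined)
  G \ add = {in(p2,t1), pkg_at(p4,whs1)} \ {pkg_at(p4,whs1)} = {in(p2,t1)}
  ∪ pre   = {in(p2,t1)} ∪ {in(p4,t2), truck_at(t2,whs1)}
          = {in(p2,t1), in(p4,t2), truck_at(t2,whs1)}

== RESULT ==
["in(p2,t1)", "in(p4,t2)", "truck_at(t2,whs1)"]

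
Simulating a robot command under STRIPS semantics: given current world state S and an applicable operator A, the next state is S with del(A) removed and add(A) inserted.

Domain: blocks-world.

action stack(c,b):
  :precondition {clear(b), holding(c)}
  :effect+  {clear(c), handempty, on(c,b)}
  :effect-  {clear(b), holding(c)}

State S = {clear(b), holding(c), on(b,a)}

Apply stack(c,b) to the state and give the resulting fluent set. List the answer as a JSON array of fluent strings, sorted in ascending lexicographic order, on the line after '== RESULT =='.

Compute (S \ del) ∪ add:
  pre ⊆ S: {clear(b), holding(c)} ⊆ S  — applicable
  S \ del = {on(b,a)}
  ∪ add   = {clear(c), handempty, on(b,a), on(c,b)}

== RESULT ==
["clear(c)", "handempty", "on(b,a)", "on(c,b)"]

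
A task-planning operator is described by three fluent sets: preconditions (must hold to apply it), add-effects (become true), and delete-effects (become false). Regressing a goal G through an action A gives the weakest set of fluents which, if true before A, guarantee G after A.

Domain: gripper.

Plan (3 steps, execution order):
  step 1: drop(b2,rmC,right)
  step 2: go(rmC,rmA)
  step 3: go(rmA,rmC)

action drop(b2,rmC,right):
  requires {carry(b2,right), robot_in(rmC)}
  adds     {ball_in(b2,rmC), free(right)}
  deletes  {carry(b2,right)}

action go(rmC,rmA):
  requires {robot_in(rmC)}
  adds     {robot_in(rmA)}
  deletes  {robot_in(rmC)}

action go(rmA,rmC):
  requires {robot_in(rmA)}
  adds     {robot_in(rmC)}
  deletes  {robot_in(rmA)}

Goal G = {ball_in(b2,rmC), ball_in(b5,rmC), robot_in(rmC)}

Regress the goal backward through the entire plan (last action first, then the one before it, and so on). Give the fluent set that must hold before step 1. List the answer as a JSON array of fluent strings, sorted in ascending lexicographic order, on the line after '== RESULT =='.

Regress step by step:
  through step 3 (go(rmA,rmC)): drop {robot_in(rmC)}, keep {ball_in(b2,rmC), ball_in(b5,rmC)}, require {robot_in(rmA)}
    → {ball_in(b2,rmC), ball_in(b5,rmC), robot_in(rmA)}
  through step 2 (go(rmC,rmA)): drop {robot_in(rmA)}, keep {ball_in(b2,rmC), ball_in(b5,rmC)}, require {robot_in(rmC)}
    → {ball_in(b2,rmC), ball_in(b5,rmC), robot_in(rmC)}
  through step 1 (drop(b2,rmC,right)): drop {ball_in(b2,rmC)}, keep {ball_in(b5,rmC), robot_in(rmC)}, require {carry(b2,right), robot_in(rmC)}
    → {ball_in(b5,rmC), carry(b2,right), robot_in(rmC)}

== RESULT ==
["ball_in(b5,rmC)", "carry(b2,right)", "robot_in(rmC)"]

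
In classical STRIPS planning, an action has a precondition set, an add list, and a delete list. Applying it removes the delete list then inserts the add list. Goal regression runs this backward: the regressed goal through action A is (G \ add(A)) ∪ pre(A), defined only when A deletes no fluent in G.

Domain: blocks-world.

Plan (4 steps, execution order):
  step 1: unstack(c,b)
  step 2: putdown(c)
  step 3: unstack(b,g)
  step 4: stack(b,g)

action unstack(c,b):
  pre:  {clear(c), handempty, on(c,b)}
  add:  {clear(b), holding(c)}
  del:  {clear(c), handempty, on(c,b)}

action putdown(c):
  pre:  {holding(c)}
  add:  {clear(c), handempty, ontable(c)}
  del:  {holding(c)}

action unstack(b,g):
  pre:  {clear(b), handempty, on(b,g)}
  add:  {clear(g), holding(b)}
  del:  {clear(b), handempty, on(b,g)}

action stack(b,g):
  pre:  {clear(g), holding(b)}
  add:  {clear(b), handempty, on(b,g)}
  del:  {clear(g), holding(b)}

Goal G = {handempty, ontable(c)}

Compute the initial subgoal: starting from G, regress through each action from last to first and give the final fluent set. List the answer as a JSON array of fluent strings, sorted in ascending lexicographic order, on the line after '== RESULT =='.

Work backward from the goal:
  through step 4 (stack(b,g)): drop {handempty}, keep {ontable(c)}, require {clear(g), holding(b)}
    → {clear(g), holding(b), ontable(c)}
  through step 3 (unstack(b,g)): drop {clear(g), holding(b)}, keep {ontable(c)}, require {clear(b), handempty, on(b,g)}
    → {clear(b), handempty, on(b,g), ontable(c)}
  through step 2 (putdown(c)): drop {handempty, ontable(c)}, keep {clear(b), on(b,g)}, require {holding(c)}
    → {clear(b), holding(c), on(b,g)}
  through step 1 (unstack(c,b)): drop {clear(b), holding(c)}, keep {on(b,g)}, require {clear(c), handempty, on(c,b)}
    → {clear(c), handempty, on(b,g), on(c,b)}

== RESULT ==
["clear(c)", "handempty", "on(b,g)", "on(c,b)"]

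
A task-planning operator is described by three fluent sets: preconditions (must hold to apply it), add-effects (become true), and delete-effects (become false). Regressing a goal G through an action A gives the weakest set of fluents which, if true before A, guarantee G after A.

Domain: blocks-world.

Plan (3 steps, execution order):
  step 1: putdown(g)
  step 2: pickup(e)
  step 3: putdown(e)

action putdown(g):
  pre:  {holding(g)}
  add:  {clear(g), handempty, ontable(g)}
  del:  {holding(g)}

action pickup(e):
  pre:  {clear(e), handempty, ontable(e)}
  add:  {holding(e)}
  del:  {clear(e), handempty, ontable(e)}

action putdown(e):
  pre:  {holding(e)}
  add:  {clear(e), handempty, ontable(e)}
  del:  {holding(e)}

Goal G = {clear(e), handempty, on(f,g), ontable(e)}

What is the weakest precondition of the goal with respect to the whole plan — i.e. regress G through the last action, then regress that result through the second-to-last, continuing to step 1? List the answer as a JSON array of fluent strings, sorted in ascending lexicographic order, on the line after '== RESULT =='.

Work backward from the goal:
  through step 3 (putdown(e)): drop {clear(e), handempty, ontable(e)}, keep {on(f,g)}, require {holding(e)}
    → {holding(e), on(f,g)}
  through step 2 (pickup(e)): drop {holding(e)}, keep {on(f,g)}, require {clear(e), handempty, ontable(e)}
    → {clear(e), handempty, on(f,g), ontable(e)}
  through step 1 (putdown(g)): drop {handempty}, keep {clear(e), on(f,g), ontable(e)}, require {holding(g)}
    → {clear(e), holding(g), on(f,g), ontable(e)}

== RESULT ==
["clear(e)", "holding(g)", "on(f,g)", "ontable(e)"]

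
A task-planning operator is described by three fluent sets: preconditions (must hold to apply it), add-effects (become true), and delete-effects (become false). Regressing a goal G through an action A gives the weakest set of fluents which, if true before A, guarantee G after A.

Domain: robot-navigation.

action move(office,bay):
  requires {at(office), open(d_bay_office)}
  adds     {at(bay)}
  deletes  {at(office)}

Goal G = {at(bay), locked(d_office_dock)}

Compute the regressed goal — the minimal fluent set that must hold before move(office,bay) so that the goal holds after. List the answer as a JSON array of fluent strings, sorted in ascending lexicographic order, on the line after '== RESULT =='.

Regress:
  G ∩ del = {}  (empty — regression defined)
  G \ add = {at(bay), locked(d_office_dock)} \ {at(bay)} = {locked(d_office_dock)}
  ∪ pre   = {locked(d_office_dock)} ∪ {at(office), open(d_bay_office)}
          = {at(office), locked(d_office_dock), open(d_bay_office)}

== RESULT ==
["at(office)", "locked(d_office_dock)", "open(d_bay_office)"]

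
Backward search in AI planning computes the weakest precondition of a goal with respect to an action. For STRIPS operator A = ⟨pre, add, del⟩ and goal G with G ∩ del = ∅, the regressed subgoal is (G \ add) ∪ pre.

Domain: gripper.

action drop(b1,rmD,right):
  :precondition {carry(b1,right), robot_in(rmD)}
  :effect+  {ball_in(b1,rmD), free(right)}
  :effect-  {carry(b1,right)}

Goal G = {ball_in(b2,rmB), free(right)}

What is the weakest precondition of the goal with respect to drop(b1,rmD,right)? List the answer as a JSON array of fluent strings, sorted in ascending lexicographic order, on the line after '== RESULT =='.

Compute (G \ add) ∪ pre:
  G ∩ del = {}  (empty — regression defined)
  G \ add = {ball_in(b2,rmB), free(right)} \ {ball_in(b1,rmD), free(right)} = {ball_in(b2,rmB)}
  ∪ pre   = {ball_in(b2,rmB)} ∪ {carry(b1,right), robot_in(rmD)}
          = {ball_in(b2,rmB), carry(b1,right), robot_in(rmD)}

== RESULT ==
["ball_in(b2,rmB)", "carry(b1,right)", "robot_in(rmD)"]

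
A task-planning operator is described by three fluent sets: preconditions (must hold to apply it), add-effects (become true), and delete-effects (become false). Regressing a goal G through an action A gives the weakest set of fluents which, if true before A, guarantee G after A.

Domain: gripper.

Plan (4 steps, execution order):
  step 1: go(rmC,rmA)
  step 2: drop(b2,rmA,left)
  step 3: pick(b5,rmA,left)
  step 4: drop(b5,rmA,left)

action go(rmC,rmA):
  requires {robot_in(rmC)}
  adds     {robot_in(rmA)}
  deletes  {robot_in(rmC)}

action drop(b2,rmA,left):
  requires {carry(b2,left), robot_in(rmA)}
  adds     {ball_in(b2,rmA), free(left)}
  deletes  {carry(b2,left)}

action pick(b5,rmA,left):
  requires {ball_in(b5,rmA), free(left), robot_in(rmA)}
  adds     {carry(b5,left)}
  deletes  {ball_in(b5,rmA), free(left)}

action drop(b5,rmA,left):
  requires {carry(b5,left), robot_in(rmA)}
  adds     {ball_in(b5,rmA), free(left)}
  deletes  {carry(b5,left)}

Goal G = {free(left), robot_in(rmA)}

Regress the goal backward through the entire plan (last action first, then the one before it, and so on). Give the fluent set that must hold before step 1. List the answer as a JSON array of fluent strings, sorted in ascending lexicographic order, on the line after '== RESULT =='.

Regress step by step:
  through step 4 (drop(b5,rmA,left)): drop {free(left)}, keep {robot_in(rmA)}, require {carry(b5,left), robot_in(rmA)}
    → {carry(b5,left), robot_in(rmA)}
  through step 3 (pick(b5,rmA,left)): drop {carry(b5,left)}, keep {robot_in(rmA)}, require {ball_in(b5,rmA), free(left), robot_in(rmA)}
    → {ball_in(b5,rmA), free(left), robot_in(rmA)}
  through step 2 (drop(b2,rmA,left)): drop {free(left)}, keep {ball_in(b5,rmA), robot_in(rmA)}, require {carry(b2,left), robot_in(rmA)}
    → {ball_in(b5,rmA), carry(b2,left), robot_in(rmA)}
  through step 1 (go(rmC,rmA)): drop {robot_in(rmA)}, keep {ball_in(b5,rmA), carry(b2,left)}, require {robot_in(rmC)}
    → {ball_in(b5,rmA), carry(b2,left), robot_in(rmC)}

== RESULT ==
["ball_in(b5,rmA)", "carry(b2,left)", "robot_in(rmC)"]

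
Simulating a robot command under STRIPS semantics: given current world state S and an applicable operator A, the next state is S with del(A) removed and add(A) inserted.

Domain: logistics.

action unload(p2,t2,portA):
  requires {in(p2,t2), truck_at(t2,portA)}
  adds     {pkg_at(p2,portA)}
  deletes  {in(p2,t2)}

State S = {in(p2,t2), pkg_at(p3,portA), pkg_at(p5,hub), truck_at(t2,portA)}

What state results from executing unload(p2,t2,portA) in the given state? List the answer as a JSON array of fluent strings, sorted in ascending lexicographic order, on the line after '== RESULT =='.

Progress:
  pre ⊆ S: {in(p2,t2), truck_at(t2,portA)} ⊆ S  — applicable
  S \ del = {pkg_at(p3,portA), pkg_at(p5,hub), truck_at(t2,portA)}
  ∪ add   = {pkg_at(p2,portA), pkg_at(p3,portA), pkg_at(p5,hub), truck_at(t2,portA)}

== RESULT ==
["pkg_at(p2,portA)", "pkg_at(p3,portA)", "pkg_at(p5,hub)", "truck_at(t2,portA)"]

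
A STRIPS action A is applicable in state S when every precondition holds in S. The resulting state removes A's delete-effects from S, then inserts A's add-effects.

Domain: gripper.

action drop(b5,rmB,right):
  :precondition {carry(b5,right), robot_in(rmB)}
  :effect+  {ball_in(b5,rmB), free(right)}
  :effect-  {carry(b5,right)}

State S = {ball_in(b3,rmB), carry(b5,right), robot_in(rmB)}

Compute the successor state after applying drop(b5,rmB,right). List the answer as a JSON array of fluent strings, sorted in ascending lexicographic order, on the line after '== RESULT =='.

Progress:
  pre ⊆ S: {carry(b5,right), robot_in(rmB)} ⊆ S  — applicable
  S \ del = {ball_in(b3,rmB), robot_in(rmB)}
  ∪ add   = {ball_in(b3,rmB), ball_in(b5,rmB), free(right), robot_in(rmB)}

== RESULT ==
["ball_in(b3,rmB)", "ball_in(b5,rmB)", "free(right)", "robot_in(rmB)"]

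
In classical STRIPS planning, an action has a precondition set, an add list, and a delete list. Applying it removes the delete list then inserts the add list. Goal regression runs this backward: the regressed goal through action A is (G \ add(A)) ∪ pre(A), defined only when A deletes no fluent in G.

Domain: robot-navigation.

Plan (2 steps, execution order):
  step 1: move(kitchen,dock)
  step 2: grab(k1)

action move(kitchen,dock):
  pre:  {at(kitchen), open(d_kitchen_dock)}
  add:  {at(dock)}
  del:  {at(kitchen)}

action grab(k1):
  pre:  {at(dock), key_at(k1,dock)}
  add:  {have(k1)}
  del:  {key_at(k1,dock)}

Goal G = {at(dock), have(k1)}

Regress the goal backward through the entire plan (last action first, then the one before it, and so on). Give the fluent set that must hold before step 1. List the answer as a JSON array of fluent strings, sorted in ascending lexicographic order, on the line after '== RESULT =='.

Work backward from the goal:
  through step 2 (grab(k1)): drop {have(k1)}, keep {at(dock)}, require {at(dock), key_at(k1,dock)}
    → {at(dock), key_at(k1,dock)}
  through step 1 (move(kitchen,dock)): drop {at(dock)}, keep {key_at(k1,dock)}, require {at(kitchen), open(d_kitchen_dock)}
    → {at(kitchen), key_at(k1,dock), open(d_kitchen_dock)}

== RESULT ==
["at(kitchen)", "key_at(k1,dock)", "open(d_kitchen_dock)"]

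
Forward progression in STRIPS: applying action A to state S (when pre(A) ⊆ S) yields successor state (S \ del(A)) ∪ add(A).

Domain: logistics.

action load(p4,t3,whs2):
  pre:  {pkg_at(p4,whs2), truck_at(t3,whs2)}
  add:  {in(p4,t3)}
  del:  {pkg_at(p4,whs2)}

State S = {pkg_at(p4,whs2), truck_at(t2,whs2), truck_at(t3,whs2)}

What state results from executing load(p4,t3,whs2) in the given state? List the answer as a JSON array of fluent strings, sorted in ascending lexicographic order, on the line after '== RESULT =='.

Compute (S \ del) ∪ add:
  pre ⊆ S: {pkg_at(p4,whs2), truck_at(t3,whs2)} ⊆ S  — applicable
  S \ del = {truck_at(t2,whs2), truck_at(t3,whs2)}
  ∪ add   = {in(p4,t3), truck_at(t2,whs2), truck_at(t3,whs2)}

== RESULT ==
["in(p4,t3)", "truck_at(t2,whs2)", "truck_at(t3,whs2)"]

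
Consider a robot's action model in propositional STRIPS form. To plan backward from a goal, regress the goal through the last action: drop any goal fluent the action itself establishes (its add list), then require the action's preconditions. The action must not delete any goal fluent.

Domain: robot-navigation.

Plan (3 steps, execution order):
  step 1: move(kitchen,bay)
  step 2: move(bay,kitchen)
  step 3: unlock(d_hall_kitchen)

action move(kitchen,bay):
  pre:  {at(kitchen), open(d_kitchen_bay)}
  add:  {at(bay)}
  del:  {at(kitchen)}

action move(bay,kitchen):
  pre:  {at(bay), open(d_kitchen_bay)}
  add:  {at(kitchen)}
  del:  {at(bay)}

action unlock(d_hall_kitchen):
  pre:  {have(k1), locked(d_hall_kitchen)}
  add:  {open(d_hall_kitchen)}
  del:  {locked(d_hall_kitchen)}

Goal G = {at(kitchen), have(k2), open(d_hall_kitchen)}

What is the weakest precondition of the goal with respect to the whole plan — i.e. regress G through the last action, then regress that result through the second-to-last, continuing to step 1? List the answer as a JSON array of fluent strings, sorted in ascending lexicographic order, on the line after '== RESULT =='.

Regress step by step:
  through step 3 (unlock(d_hall_kitchen)): drop {open(d_hall_kitchen)}, keep {at(kitchen), have(k2)}, require {have(k1), locked(d_hall_kitchen)}
    → {at(kitchen), have(k1), have(k2), locked(d_hall_kitchen)}
  through step 2 (move(bay,kitchen)): drop {at(kitchen)}, keep {have(k1), have(k2), locked(d_hall_kitchen)}, require {at(bay), open(d_kitchen_bay)}
    → {at(bay), have(k1), have(k2), locked(d_hall_kitchen), open(d_kitchen_bay)}
  through step 1 (move(kitchen,bay)): drop {at(bay)}, keep {have(k1), have(k2), locked(d_hall_kitchen), open(d_kitchen_bay)}, require {at(kitchen), open(d_kitchen_bay)}
    → {at(kitchen), have(k1), have(k2), locked(d_hall_kitchen), open(d_kitchen_bay)}

== RESULT ==
["at(kitchen)", "have(k1)", "have(k2)", "locked(d_hall_kitchen)", "open(d_kitchen_bay)"]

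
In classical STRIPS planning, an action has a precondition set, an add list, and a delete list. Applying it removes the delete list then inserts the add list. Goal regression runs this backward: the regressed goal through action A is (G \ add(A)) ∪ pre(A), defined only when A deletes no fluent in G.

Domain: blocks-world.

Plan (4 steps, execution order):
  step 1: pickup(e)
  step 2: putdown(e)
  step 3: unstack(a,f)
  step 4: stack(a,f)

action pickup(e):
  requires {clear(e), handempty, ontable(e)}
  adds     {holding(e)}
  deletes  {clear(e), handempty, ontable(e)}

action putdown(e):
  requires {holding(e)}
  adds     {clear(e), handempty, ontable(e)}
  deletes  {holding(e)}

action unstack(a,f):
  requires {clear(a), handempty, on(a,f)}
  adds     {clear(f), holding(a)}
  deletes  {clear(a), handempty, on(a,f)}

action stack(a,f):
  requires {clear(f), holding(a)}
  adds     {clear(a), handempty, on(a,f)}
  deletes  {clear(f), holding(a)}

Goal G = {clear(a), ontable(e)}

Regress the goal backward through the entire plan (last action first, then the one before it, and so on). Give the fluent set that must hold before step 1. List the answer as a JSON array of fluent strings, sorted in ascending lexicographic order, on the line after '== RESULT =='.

Regress step by step:
  through step 4 (stack(a,f)): drop {clear(a)}, keep {ontable(e)}, require {clear(f), holding(a)}
    → {clear(f), holding(a), ontable(e)}
  through step 3 (unstack(a,f)): drop {clear(f), holding(a)}, keep {ontable(e)}, require {clear(a), handempty, on(a,f)}
    → {clear(a), handempty, on(a,f), ontable(e)}
  through step 2 (putdown(e)): drop {handempty, ontable(e)}, keep {clear(a), on(a,f)}, require {holding(e)}
    → {clear(a), holding(e), on(a,f)}
  through step 1 (pickup(e)): drop {holding(e)}, keep {clear(a), on(a,f)}, require {clear(e), handempty, ontable(e)}
    → {clear(a), clear(e), handempty, on(a,f), ontable(e)}

== RESULT ==
["clear(a)", "clear(e)", "handempty", "on(a,f)", "ontable(e)"]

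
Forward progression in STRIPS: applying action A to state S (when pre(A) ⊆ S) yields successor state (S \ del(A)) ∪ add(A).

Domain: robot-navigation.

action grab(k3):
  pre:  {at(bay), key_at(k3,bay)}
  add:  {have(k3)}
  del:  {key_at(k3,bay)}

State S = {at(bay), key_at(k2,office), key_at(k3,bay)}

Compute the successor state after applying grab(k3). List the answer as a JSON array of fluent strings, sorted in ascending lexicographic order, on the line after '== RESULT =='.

Compute (S \ del) ∪ add:
  pre ⊆ S: {at(bay), key_at(k3,bay)} ⊆ S  — applicable
  S \ del = {at(bay), key_at(k2,office)}
  ∪ add   = {at(bay), have(k3), key_at(k2,office)}

== RESULT ==
["at(bay)", "have(k3)", "key_at(k2,office)"]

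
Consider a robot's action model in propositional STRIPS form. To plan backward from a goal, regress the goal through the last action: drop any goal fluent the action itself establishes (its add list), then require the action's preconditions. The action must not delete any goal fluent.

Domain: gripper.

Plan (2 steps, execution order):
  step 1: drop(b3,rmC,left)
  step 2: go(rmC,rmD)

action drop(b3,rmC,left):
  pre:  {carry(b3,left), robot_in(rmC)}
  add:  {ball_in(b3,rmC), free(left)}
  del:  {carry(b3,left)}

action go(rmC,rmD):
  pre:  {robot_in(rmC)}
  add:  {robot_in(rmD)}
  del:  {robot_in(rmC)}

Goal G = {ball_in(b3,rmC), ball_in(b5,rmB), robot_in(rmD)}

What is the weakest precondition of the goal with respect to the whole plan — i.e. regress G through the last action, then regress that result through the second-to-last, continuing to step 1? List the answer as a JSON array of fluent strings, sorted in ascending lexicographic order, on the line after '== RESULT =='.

Work backward from the goal:
  through step 2 (go(rmC,rmD)): drop {robot_in(rmD)}, keep {ball_in(b3,rmC), ball_in(b5,rmB)}, require {robot_in(rmC)}
    → {ball_in(b3,rmC), ball_in(b5,rmB), robot_in(rmC)}
  through step 1 (drop(b3,rmC,left)): drop {ball_in(b3,rmC)}, keep {ball_in(b5,rmB), robot_in(rmC)}, require {carry(b3,left), robot_in(rmC)}
    → {ball_in(b5,rmB), carry(b3,left), robot_in(rmC)}

== RESULT ==
["ball_in(b5,rmB)", "carry(b3,left)", "robot_in(rmC)"]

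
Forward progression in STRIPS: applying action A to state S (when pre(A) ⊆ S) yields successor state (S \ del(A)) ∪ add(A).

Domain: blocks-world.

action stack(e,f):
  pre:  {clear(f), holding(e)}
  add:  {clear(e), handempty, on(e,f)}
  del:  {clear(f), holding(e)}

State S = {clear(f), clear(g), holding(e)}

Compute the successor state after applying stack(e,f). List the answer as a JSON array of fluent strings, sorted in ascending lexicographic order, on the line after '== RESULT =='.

Compute (S \ del) ∪ add:
  pre ⊆ S: {clear(f), holding(e)} ⊆ S  — applicable
  S \ del = {clear(g)}
  ∪ add   = {clear(e), clear(g), handempty, on(e,f)}

== RESULT ==
["clear(e)", "clear(g)", "handempty", "on(e,f)"]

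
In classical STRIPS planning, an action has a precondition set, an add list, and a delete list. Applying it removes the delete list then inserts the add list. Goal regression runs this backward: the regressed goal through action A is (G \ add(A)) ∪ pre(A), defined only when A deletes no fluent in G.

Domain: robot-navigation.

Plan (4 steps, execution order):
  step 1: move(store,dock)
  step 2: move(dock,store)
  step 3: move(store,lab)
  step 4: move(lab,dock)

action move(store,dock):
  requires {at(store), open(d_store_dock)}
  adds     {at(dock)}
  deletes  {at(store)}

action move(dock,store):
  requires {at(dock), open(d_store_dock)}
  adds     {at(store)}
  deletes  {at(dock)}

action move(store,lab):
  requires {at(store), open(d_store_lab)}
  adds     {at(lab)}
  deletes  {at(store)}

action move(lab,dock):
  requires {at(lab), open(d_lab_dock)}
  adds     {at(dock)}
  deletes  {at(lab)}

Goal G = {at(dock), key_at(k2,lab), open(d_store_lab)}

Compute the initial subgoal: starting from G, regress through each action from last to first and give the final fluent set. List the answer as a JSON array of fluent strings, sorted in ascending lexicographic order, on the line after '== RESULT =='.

Work backward from the goal:
  through step 4 (move(lab,dock)): drop {at(dock)}, keep {key_at(k2,lab), open(d_store_lab)}, require {at(lab), open(d_lab_dock)}
    → {at(lab), key_at(k2,lab), open(d_lab_dock), open(d_store_lab)}
  through step 3 (move(store,lab)): drop {at(lab)}, keep {key_at(k2,lab), open(d_lab_dock), open(d_store_lab)}, require {at(store), open(d_store_lab)}
    → {at(store), key_at(k2,lab), open(d_lab_dock), open(d_store_lab)}
  through step 2 (move(dock,store)): drop {at(store)}, keep {key_at(k2,lab), open(d_lab_dock), open(d_store_lab)}, require {at(dock), open(d_store_dock)}
    → {at(dock), key_at(k2,lab), open(d_lab_dock), open(d_store_dock), open(d_store_lab)}
  through step 1 (move(store,dock)): drop {at(dock)}, keep {key_at(k2,lab), open(d_lab_dock), open(d_store_dock), open(d_store_lab)}, require {at(store), open(d_store_dock)}
    → {at(store), key_at(k2,lab), open(d_lab_dock), open(d_store_dock), open(d_store_lab)}

== RESULT ==
["at(store)", "key_at(k2,lab)", "open(d_lab_dock)", "open(d_store_dock)", "open(d_store_lab)"]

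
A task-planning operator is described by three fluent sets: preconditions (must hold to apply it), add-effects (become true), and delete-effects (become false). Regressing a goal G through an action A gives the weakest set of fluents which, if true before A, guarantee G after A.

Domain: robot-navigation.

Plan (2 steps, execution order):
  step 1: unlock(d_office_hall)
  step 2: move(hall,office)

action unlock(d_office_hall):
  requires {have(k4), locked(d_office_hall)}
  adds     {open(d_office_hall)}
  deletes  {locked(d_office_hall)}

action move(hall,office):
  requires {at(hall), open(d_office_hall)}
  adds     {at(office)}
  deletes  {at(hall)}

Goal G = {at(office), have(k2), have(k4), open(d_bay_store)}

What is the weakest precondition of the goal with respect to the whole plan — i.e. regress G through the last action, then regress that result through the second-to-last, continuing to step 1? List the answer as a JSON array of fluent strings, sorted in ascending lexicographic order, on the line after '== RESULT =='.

Regress step by step:
  through step 2 (move(hall,office)): drop {at(office)}, keep {have(k2), have(k4), open(d_bay_store)}, require {at(hall), open(d_office_hall)}
    → {at(hall), have(k2), have(k4), open(d_bay_store), open(d_office_hall)}
  through step 1 (unlock(d_office_hall)): drop {open(d_office_hall)}, keep {at(hall), have(k2), have(k4), open(d_bay_store)}, require {have(k4), locked(d_office_hall)}
    → {at(hall), have(k2), have(k4), locked(d_office_hall), open(d_bay_store)}

== RESULT ==
["at(hall)", "have(k2)", "have(k4)", "locked(d_office_hall)", "open(d_bay_store)"]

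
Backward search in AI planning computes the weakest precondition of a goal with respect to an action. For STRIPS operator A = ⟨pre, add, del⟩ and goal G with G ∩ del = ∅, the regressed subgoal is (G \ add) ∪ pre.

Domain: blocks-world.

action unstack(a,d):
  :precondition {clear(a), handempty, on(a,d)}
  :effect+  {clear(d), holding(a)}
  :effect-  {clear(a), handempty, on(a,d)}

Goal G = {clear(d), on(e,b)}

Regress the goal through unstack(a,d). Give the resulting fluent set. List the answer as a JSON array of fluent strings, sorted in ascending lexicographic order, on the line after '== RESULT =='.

Compute (G \ add) ∪ pre:
  G ∩ del = {}  (empty — regression defined)
  G \ add = {clear(d), on(e,b)} \ {clear(d), holding(a)} = {on(e,b)}
  ∪ pre   = {on(e,b)} ∪ {clear(a), handempty, on(a,d)}
          = {clear(a), handempty, on(a,d), on(e,b)}

== RESULT ==
["clear(a)", "handempty", "on(a,d)", "on(e,b)"]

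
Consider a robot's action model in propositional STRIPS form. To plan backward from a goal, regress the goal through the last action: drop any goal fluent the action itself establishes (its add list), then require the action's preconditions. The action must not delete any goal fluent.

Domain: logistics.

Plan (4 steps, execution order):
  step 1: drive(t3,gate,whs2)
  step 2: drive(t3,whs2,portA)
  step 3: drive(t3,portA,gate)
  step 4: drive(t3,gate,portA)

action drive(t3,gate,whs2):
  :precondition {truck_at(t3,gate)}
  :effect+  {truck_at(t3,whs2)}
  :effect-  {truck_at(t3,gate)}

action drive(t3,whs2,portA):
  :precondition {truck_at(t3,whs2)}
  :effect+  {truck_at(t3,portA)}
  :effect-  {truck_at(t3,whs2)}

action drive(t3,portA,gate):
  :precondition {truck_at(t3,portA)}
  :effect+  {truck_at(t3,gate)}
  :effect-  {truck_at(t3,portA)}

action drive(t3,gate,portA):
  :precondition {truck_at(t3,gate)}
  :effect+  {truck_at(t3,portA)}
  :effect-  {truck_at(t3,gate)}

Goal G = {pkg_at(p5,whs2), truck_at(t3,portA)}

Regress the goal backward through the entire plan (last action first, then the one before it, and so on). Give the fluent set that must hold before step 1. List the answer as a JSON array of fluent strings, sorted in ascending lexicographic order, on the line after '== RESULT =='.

Regress step by step:
  through step 4 (drive(t3,gate,portA)): drop {truck_at(t3,portA)}, keep {pkg_at(p5,whs2)}, require {truck_at(t3,gate)}
    → {pkg_at(p5,whs2), truck_at(t3,gate)}
  through step 3 (drive(t3,portA,gate)): drop {truck_at(t3,gate)}, keep {pkg_at(p5,whs2)}, require {truck_at(t3,portA)}
    → {pkg_at(p5,whs2), truck_at(t3,portA)}
  through step 2 (drive(t3,whs2,portA)): drop {truck_at(t3,portA)}, keep {pkg_at(p5,whs2)}, require {truck_at(t3,whs2)}
    → {pkg_at(p5,whs2), truck_at(t3,whs2)}
  through step 1 (drive(t3,gate,whs2)): drop {truck_at(t3,whs2)}, keep {pkg_at(p5,whs2)}, require {truck_at(t3,gate)}
    → {pkg_at(p5,whs2), truck_at(t3,gate)}

== RESULT ==
["pkg_at(p5,whs2)", "truck_at(t3,gate)"]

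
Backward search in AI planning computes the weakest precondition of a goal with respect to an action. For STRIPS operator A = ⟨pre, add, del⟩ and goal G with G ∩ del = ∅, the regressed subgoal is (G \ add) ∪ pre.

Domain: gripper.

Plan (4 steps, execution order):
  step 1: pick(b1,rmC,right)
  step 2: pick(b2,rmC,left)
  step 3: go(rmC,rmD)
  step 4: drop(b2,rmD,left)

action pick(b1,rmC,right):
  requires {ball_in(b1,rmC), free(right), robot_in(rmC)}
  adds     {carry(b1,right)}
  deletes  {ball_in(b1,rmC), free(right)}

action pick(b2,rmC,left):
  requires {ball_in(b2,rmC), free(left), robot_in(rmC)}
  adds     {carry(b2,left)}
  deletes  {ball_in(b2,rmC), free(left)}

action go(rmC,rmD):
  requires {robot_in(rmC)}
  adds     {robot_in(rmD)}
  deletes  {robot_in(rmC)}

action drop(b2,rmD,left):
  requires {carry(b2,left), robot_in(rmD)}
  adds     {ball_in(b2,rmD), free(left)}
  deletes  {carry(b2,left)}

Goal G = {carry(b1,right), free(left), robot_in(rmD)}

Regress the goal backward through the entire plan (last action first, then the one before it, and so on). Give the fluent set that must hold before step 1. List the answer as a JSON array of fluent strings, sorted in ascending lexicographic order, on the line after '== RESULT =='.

Work backward from the goal:
  through step 4 (drop(b2,rmD,left)): drop {free(left)}, keep {carry(b1,right), robot_in(rmD)}, require {carry(b2,left), robot_in(rmD)}
    → {carry(b1,right), carry(b2,left), robot_in(rmD)}
  through step 3 (go(rmC,rmD)): drop {robot_in(rmD)}, keep {carry(b1,right), carry(b2,left)}, require {robot_in(rmC)}
    → {carry(b1,right), carry(b2,left), robot_in(rmC)}
  through step 2 (pick(b2,rmC,left)): drop {carry(b2,left)}, keep {carry(b1,right), robot_in(rmC)}, require {ball_in(b2,rmC), free(left), robot_in(rmC)}
    → {ball_in(b2,rmC), carry(b1,right), free(left), robot_in(rmC)}
  through step 1 (pick(b1,rmC,right)): drop {carry(b1,right)}, keep {ball_in(b2,rmC), free(left), robot_in(rmC)}, require {ball_in(b1,rmC), free(right), robot_in(rmC)}
    → {ball_in(b1,rmC), ball_in(b2,rmC), free(left), free(right), robot_in(rmC)}

== RESULT ==
["ball_in(b1,rmC)", "ball_in(b2,rmC)", "free(left)", "free(right)", "robot_in(rmC)"]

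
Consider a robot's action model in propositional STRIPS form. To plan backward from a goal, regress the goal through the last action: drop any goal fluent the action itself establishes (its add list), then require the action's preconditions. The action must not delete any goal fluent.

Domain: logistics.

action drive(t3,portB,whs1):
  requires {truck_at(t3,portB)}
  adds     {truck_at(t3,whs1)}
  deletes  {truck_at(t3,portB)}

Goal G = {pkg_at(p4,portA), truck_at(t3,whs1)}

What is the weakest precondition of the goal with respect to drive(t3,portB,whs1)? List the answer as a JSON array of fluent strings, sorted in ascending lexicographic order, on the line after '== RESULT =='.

Regress:
  G ∩ del = {}  (empty — regression defined)
  G \ add = {pkg_at(p4,portA), truck_at(t3,whs1)} \ {truck_at(t3,whs1)} = {pkg_at(p4,portA)}
  ∪ pre   = {pkg_at(p4,portA)} ∪ {truck_at(t3,portB)}
          = {pkg_at(p4,portA), truck_at(t3,portB)}

== RESULT ==
["pkg_at(p4,portA)", "truck_at(t3,portB)"]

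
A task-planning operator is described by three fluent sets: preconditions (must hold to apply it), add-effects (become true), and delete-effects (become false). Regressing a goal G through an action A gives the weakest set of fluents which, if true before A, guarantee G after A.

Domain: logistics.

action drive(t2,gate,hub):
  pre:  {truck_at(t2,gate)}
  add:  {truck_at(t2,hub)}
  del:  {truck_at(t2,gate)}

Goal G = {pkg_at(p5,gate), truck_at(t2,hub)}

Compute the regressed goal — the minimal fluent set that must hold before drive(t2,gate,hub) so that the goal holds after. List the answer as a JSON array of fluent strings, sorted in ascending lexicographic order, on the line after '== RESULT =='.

Compute (G \ add) ∪ pre:
  G ∩ del = {}  (empty — regression defined)
  G \ add = {pkg_at(p5,gate), truck_at(t2,hub)} \ {truck_at(t2,hub)} = {pkg_at(p5,gate)}
  ∪ pre   = {pkg_at(p5,gate)} ∪ {truck_at(t2,gate)}
          = {pkg_at(p5,gate), truck_at(t2,gate)}

== RESULT ==
["pkg_at(p5,gate)", "truck_at(t2,gate)"]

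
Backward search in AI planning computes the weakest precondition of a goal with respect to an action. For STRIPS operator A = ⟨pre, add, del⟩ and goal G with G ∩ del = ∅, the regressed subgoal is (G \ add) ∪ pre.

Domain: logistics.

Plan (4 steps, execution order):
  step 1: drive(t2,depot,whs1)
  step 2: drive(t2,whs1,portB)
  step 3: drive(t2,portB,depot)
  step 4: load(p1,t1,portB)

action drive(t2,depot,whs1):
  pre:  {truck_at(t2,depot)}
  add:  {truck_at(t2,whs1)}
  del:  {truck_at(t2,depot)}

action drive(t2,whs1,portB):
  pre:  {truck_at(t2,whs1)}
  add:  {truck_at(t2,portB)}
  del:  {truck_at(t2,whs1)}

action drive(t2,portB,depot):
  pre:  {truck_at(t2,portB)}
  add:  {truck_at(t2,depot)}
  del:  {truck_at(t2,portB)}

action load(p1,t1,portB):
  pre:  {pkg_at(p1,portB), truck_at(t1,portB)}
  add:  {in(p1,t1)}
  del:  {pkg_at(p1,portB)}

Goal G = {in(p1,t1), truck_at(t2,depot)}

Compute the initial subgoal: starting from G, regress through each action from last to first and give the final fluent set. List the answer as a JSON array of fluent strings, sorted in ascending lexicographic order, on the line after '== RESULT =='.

Regress step by step:
  through step 4 (load(p1,t1,portB)): drop {in(p1,t1)}, keep {truck_at(t2,depot)}, require {pkg_at(p1,portB), truck_at(t1,portB)}
    → {pkg_at(p1,portB), truck_at(t1,portB), truck_at(t2,depot)}
  through step 3 (drive(t2,portB,depot)): drop {truck_at(t2,depot)}, keep {pkg_at(p1,portB), truck_at(t1,portB)}, require {truck_at(t2,portB)}
    → {pkg_at(p1,portB), truck_at(t1,portB), truck_at(t2,portB)}
  through step 2 (drive(t2,whs1,portB)): drop {truck_at(t2,portB)}, keep {pkg_at(p1,portB), truck_at(t1,portB)}, require {truck_at(t2,whs1)}
    → {pkg_at(p1,portB), truck_at(t1,portB), truck_at(t2,whs1)}
  through step 1 (drive(t2,depot,whs1)): drop {truck_at(t2,whs1)}, keep {pkg_at(p1,portB), truck_at(t1,portB)}, require {truck_at(t2,depot)}
    → {pkg_at(p1,portB), truck_at(t1,portB), truck_at(t2,depot)}

== RESULT ==
["pkg_at(p1,portB)", "truck_at(t1,portB)", "truck_at(t2,depot)"]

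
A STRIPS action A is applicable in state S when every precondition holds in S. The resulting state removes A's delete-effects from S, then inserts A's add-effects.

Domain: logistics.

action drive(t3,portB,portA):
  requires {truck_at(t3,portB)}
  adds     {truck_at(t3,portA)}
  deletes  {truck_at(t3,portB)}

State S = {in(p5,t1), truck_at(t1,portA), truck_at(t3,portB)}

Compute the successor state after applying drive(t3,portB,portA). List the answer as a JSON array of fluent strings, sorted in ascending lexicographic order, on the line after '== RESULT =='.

Compute (S \ del) ∪ add:
  pre ⊆ S: {truck_at(t3,portB)} ⊆ S  — applicable
  S \ del = {in(p5,t1), truck_at(t1,portA)}
  ∪ add   = {in(p5,t1), truck_at(t1,portA), truck_at(t3,portA)}

== RESULT ==
["in(p5,t1)", "truck_at(t1,portA)", "truck_at(t3,portA)"]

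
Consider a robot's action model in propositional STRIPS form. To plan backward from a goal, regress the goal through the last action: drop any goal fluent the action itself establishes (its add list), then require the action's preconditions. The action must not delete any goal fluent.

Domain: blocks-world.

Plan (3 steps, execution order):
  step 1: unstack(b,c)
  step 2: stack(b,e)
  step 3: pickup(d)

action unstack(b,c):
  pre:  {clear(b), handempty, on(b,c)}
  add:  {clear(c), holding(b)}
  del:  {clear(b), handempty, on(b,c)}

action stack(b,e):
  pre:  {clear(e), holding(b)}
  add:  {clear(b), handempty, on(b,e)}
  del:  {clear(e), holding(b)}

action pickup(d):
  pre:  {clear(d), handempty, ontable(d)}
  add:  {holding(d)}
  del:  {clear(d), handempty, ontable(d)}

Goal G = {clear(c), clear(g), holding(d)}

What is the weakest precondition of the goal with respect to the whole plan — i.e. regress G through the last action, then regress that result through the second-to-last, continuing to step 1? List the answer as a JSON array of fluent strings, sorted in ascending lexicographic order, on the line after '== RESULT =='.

Regress step by step:
  through step 3 (pickup(d)): drop {holding(d)}, keep {clear(c), clear(g)}, require {clear(d), handempty, ontable(d)}
    → {clear(c), clear(d), clear(g), handempty, ontable(d)}
  through step 2 (stack(b,e)): drop {handempty}, keep {clear(c), clear(d), clear(g), ontable(d)}, require {clear(e), holding(b)}
    → {clear(c), clear(d), clear(e), clear(g), holding(b), ontable(d)}
  through step 1 (unstack(b,c)): drop {clear(c), holding(b)}, keep {clear(d), clear(e), clear(g), ontable(d)}, require {clear(b), handempty, on(b,c)}
    → {clear(b), clear(d), clear(e), clear(g), handempty, on(b,c), ontable(d)}

== RESULT ==
["clear(b)", "clear(d)", "clear(e)", "clear(g)", "handempty", "on(b,c)", "ontable(d)"]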